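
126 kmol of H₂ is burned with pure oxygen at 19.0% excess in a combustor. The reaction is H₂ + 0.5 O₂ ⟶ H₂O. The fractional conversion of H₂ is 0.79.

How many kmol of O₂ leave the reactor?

25.2 kmol

Stoichiometric O₂ = 0.5 × 126 = 63 kmol; O₂ fed = 63 × 1.190 = 74.97 kmol.
Fuel reacted = 0.79 × 126 → ξ = 99.54 kmol.
Outlet (n = n₀ + ν ξ):
  H₂: 126 − 1(99.54) = 26.46
  O₂: 74.97 − 0.5(99.54) = 25.2
  H₂O: 0 + 1(99.54) = 99.54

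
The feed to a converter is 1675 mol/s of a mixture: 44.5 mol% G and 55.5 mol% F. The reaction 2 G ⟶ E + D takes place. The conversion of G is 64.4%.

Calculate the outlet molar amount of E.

G reacted = 0.644 × 745.4 = 480 mol/s; ν_G = −2, so ξ = 480/2 = 240 mol/s.
Outlet amounts (n = n₀ + ν ξ):
  G: 745.4 − 2(240) = 265.4
  E: 0 + 1(240) = 240
  D: 0 + 1(240) = 240
  F: 929.6 (inert)

240 mol/s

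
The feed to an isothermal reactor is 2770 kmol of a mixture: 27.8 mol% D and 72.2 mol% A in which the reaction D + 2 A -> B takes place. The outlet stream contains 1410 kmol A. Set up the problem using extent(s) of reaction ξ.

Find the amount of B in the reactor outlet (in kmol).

295 kmol

For A: n = n₀ − 2ξ → 1410 = 2000 − 2ξ, giving ξ = 295 kmol.
Outlet amounts (n = n₀ + ν ξ):
  D: 770.1 − 1(295) = 475.1
  A: 2000 − 2(295) = 1410
  B: 0 + 1(295) = 295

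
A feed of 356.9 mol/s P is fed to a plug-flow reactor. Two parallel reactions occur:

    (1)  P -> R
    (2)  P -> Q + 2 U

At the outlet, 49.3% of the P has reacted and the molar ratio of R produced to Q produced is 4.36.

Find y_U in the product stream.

0.155

Conversion of P: P consumed = 0.493 × 356.9 = 176 mol/s = 1ξ₁ + 1ξ₂.
Selectivity: 1ξ₁ / (1ξ₂) = 4.36 → ξ₁ = 4.36 ξ₂.
Substitute: (1·4.36 + 1) ξ₂ = 176 → ξ₂ = 32.83 mol/s, ξ₁ = 143.1 mol/s.
Outlet amounts (n = n₀ + Σ ν·ξ):
  P: 356.9 − 1(143.1) − 1(32.83) = 180.9
  R: 0 + 1(143.1) = 143.1
  Q: 0 + 1(32.83) = 32.83
  U: 0 + 2(32.83) = 65.65
Total out = 422.6 mol/s; y_U = 65.65 / 422.6 = 0.1554.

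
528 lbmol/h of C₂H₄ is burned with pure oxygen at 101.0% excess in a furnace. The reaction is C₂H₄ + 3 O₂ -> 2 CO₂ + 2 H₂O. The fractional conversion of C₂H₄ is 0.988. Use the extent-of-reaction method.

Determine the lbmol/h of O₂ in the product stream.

1620 lbmol/h

Stoichiometric O₂ = 3 × 528 = 1584 lbmol/h; O₂ fed = 1584 × 2.010 = 3184 lbmol/h.
Fuel reacted = 0.988 × 528 → ξ = 521.7 lbmol/h.
Outlet (n = n₀ + ν ξ):
  C₂H₄: 528 − 1(521.7) = 6.336
  O₂: 3184 − 3(521.7) = 1619
  CO₂: 0 + 2(521.7) = 1043
  H₂O: 0 + 2(521.7) = 1043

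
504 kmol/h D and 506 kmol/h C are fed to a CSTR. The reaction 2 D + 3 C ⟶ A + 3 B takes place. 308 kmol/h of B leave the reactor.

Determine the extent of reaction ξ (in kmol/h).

For B: n = n₀ + 3ξ → 308 = 0 + 3ξ, giving ξ = 102.7 kmol/h.
Outlet amounts (n = n₀ + ν ξ):
  D: 504 − 2(102.7) = 298.7
  C: 506 − 3(102.7) = 198
  A: 0 + 1(102.7) = 102.7
  B: 0 + 3(102.7) = 308

ξ = 103 kmol/h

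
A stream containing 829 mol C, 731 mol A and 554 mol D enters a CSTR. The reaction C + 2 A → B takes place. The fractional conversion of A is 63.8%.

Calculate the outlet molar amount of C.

596 mol

A reacted = 0.638 × 731 = 466.4 mol; ν_A = −2, so ξ = 466.4/2 = 233.2 mol.
Outlet amounts (n = n₀ + ν ξ):
  C: 829 − 1(233.2) = 595.8
  A: 731 − 2(233.2) = 264.6
  B: 0 + 1(233.2) = 233.2
  D: 554 (inert)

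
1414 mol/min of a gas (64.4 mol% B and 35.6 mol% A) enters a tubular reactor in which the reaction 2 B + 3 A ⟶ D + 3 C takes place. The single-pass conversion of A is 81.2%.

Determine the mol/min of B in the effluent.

A reacted = 0.812 × 503.4 = 408.7 mol/min; ν_A = −3, so ξ = 408.7/3 = 136.2 mol/min.
Outlet amounts (n = n₀ + ν ξ):
  B: 910.6 − 2(136.2) = 638.1
  A: 503.4 − 3(136.2) = 94.64
  D: 0 + 1(136.2) = 136.2
  C: 0 + 3(136.2) = 408.7

638 mol/min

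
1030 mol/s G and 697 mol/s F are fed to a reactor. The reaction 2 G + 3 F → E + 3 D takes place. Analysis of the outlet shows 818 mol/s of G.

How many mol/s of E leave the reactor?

For G: n = n₀ − 2ξ → 818 = 1030 − 2ξ, giving ξ = 106 mol/s.
Outlet amounts (n = n₀ + ν ξ):
  G: 1030 − 2(106) = 818
  F: 697 − 3(106) = 379
  E: 0 + 1(106) = 106
  D: 0 + 3(106) = 318

106 mol/s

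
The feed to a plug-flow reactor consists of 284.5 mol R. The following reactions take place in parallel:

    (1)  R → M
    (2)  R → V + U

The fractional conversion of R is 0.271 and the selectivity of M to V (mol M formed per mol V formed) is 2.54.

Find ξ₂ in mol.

Conversion of R: R consumed = 0.271 × 284.5 = 77.1 mol = 1ξ₁ + 1ξ₂.
Selectivity: 1ξ₁ / (1ξ₂) = 2.54 → ξ₁ = 2.54 ξ₂.
Substitute: (1·2.54 + 1) ξ₂ = 77.1 → ξ₂ = 21.78 mol, ξ₁ = 55.32 mol.
Outlet amounts (n = n₀ + Σ ν·ξ):
  R: 284.5 − 1(55.32) − 1(21.78) = 207.4
  M: 0 + 1(55.32) = 55.32
  V: 0 + 1(21.78) = 21.78
  U: 0 + 1(21.78) = 21.78

ξ₂ = 21.8 mol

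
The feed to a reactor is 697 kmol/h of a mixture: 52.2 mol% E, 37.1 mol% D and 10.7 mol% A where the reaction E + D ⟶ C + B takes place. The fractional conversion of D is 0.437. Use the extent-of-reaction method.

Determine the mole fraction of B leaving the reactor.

0.162

D reacted = 0.437 × 258.6 = 113 kmol/h; ν_D = −1, so ξ = 113/1 = 113 kmol/h.
Outlet amounts (n = n₀ + ν ξ):
  E: 363.8 − 1(113) = 250.8
  D: 258.6 − 1(113) = 145.6
  C: 0 + 1(113) = 113
  B: 0 + 1(113) = 113
  A: 74.58 (inert)
Total out = 697 kmol/h; y_B = 113 / 697 = 0.1621.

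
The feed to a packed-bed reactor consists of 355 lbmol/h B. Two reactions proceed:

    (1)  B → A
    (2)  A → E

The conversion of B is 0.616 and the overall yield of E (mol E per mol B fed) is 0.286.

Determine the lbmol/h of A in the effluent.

117 lbmol/h

Conversion of B: B consumed = 1ξ₁ = 0.616 × 355 → ξ₁ = 218.7 lbmol/h.
Yield of E: 1ξ₂ / 355 = 0.286 → ξ₂ = 101.5 lbmol/h.
Outlet amounts (n = n₀ + Σ ν·ξ):
  B: 355 − 1(218.7) = 136.3
  A: 0 + 1(218.7) − 1(101.5) = 117.2
  E: 0 + 1(101.5) = 101.5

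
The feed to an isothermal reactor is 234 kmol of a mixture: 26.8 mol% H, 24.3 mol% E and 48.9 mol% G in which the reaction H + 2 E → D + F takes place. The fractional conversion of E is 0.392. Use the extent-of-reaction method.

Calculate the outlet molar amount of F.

11.1 kmol

E reacted = 0.392 × 56.86 = 22.29 kmol; ν_E = −2, so ξ = 22.29/2 = 11.14 kmol.
Outlet amounts (n = n₀ + ν ξ):
  H: 62.71 − 1(11.14) = 51.57
  E: 56.86 − 2(11.14) = 34.57
  D: 0 + 1(11.14) = 11.14
  F: 0 + 1(11.14) = 11.14
  G: 114.4 (inert)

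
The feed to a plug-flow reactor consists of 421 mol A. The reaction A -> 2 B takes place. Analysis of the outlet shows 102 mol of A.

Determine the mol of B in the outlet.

638 mol

For A: n = n₀ − 1ξ → 102 = 421 − 1ξ, giving ξ = 319 mol.
Outlet amounts (n = n₀ + ν ξ):
  A: 421 − 1(319) = 102
  B: 0 + 2(319) = 638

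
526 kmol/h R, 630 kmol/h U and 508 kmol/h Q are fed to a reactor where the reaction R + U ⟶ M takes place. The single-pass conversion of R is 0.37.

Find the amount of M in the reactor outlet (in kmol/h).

195 kmol/h

R reacted = 0.37 × 526 = 194.6 kmol/h; ν_R = −1, so ξ = 194.6/1 = 194.6 kmol/h.
Outlet amounts (n = n₀ + ν ξ):
  R: 526 − 1(194.6) = 331.4
  U: 630 − 1(194.6) = 435.4
  M: 0 + 1(194.6) = 194.6
  Q: 508 (inert)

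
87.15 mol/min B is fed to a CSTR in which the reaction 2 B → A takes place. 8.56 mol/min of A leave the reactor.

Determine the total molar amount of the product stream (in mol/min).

For A: n = n₀ + 1ξ → 8.56 = 0 + 1ξ, giving ξ = 8.56 mol/min.
Outlet amounts (n = n₀ + ν ξ):
  B: 87.15 − 2(8.56) = 70.03
  A: 0 + 1(8.56) = 8.56
Total out = 70.03 + 8.56 = 78.59 mol/min.

78.6 mol/min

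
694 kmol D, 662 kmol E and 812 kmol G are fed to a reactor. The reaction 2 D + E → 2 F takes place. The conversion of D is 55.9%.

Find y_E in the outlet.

D reacted = 0.559 × 694 = 387.9 kmol; ν_D = −2, so ξ = 387.9/2 = 194 kmol.
Outlet amounts (n = n₀ + ν ξ):
  D: 694 − 2(194) = 306.1
  E: 662 − 1(194) = 468
  F: 0 + 2(194) = 387.9
  G: 812 (inert)
Total out = 1974 kmol; y_E = 468 / 1974 = 0.2371.

0.237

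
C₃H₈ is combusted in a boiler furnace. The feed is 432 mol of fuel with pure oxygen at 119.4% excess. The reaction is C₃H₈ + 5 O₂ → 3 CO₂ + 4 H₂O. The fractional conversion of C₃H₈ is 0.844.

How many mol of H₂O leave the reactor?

1460 mol

Stoichiometric O₂ = 5 × 432 = 2160 mol; O₂ fed = 2160 × 2.194 = 4739 mol.
Fuel reacted = 0.844 × 432 → ξ = 364.6 mol.
Outlet (n = n₀ + ν ξ):
  C₃H₈: 432 − 1(364.6) = 67.39
  O₂: 4739 − 5(364.6) = 2916
  CO₂: 0 + 3(364.6) = 1094
  H₂O: 0 + 4(364.6) = 1458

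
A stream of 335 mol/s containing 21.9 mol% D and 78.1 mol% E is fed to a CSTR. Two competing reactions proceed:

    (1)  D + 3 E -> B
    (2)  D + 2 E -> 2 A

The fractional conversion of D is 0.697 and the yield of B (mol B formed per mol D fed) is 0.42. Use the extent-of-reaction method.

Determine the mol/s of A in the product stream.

Yield of B: 1ξ₁ / 73.36 = 0.42 → ξ₁ = 30.81 mol/s.
Conversion of D: 1ξ₁ + 1ξ₂ = 0.697 × 73.36 = 51.14 → ξ₂ = 20.32 mol/s.
Outlet amounts (n = n₀ + Σ ν·ξ):
  D: 73.36 − 1(30.81) − 1(20.32) = 22.23
  E: 261.6 − 3(30.81) − 2(20.32) = 128.6
  B: 0 + 1(30.81) = 30.81
  A: 0 + 2(20.32) = 40.64

40.6 mol/s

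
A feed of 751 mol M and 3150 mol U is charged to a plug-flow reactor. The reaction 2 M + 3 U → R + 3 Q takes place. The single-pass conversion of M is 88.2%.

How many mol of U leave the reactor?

2160 mol

M reacted = 0.882 × 751 = 662.4 mol; ν_M = −2, so ξ = 662.4/2 = 331.2 mol.
Outlet amounts (n = n₀ + ν ξ):
  M: 751 − 2(331.2) = 88.62
  U: 3150 − 3(331.2) = 2156
  R: 0 + 1(331.2) = 331.2
  Q: 0 + 3(331.2) = 993.6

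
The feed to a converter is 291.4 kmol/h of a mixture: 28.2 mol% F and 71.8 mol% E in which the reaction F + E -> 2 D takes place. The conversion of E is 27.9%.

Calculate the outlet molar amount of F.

E reacted = 0.279 × 209.2 = 58.37 kmol/h; ν_E = −1, so ξ = 58.37/1 = 58.37 kmol/h.
Outlet amounts (n = n₀ + ν ξ):
  F: 82.17 − 1(58.37) = 23.8
  E: 209.2 − 1(58.37) = 150.9
  D: 0 + 2(58.37) = 116.7

23.8 kmol/h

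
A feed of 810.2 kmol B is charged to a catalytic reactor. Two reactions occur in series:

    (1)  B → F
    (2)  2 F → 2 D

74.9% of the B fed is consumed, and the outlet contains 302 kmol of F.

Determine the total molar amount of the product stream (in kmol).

Conversion of B: B consumed = 1ξ₁ = 0.749 × 810.2 → ξ₁ = 606.8 kmol.
F balance: n_F = 0 + 1ξ₁ − 2ξ₂ = 302 → ξ₂ = (1·606.8 − 302)/2 = 152.4 kmol.
Outlet amounts (n = n₀ + Σ ν·ξ):
  B: 810.2 − 1(606.8) = 203.4
  F: 0 + 1(606.8) − 2(152.4) = 302
  D: 0 + 2(152.4) = 304.8
Total out = 203.4 + 302 + 304.8 = 810.2 kmol.

810 kmol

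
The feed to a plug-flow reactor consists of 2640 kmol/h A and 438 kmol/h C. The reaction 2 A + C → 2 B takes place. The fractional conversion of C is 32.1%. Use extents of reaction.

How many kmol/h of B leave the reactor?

281 kmol/h

C reacted = 0.321 × 438 = 140.6 kmol/h; ν_C = −1, so ξ = 140.6/1 = 140.6 kmol/h.
Outlet amounts (n = n₀ + ν ξ):
  A: 2640 − 2(140.6) = 2359
  C: 438 − 1(140.6) = 297.4
  B: 0 + 2(140.6) = 281.2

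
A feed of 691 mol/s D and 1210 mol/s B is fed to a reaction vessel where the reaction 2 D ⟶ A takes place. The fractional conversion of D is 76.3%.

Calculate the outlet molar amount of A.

D reacted = 0.763 × 691 = 527.2 mol/s; ν_D = −2, so ξ = 527.2/2 = 263.6 mol/s.
Outlet amounts (n = n₀ + ν ξ):
  D: 691 − 2(263.6) = 163.8
  A: 0 + 1(263.6) = 263.6
  B: 1210 (inert)

264 mol/s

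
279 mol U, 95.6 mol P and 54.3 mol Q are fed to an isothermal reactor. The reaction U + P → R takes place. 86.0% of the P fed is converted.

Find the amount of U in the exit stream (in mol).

197 mol

P reacted = 0.86 × 95.6 = 82.22 mol; ν_P = −1, so ξ = 82.22/1 = 82.22 mol.
Outlet amounts (n = n₀ + ν ξ):
  U: 279 − 1(82.22) = 196.8
  P: 95.6 − 1(82.22) = 13.38
  R: 0 + 1(82.22) = 82.22
  Q: 54.3 (inert)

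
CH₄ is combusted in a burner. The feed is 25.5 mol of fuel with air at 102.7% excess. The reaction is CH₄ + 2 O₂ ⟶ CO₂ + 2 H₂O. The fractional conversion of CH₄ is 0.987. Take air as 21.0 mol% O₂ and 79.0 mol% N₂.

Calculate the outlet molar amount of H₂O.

50.3 mol

Stoichiometric O₂ = 2 × 25.5 = 51 mol; O₂ fed = 51 × 2.027 = 103.4 mol.
N₂ fed = 103.4 × 79/21 = 388.9 mol.
Fuel reacted = 0.987 × 25.5 → ξ = 25.17 mol.
Outlet (n = n₀ + ν ξ):
  CH₄: 25.5 − 1(25.17) = 0.3315
  O₂: 103.4 − 2(25.17) = 53.04
  N₂: 388.9 (inert)
  CO₂: 0 + 1(25.17) = 25.17
  H₂O: 0 + 2(25.17) = 50.34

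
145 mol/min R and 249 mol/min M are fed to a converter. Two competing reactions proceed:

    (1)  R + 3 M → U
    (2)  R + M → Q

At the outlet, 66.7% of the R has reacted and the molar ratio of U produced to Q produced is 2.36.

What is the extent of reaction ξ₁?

Conversion of R: R consumed = 0.667 × 145 = 96.72 mol/min = 1ξ₁ + 1ξ₂.
Selectivity: 1ξ₁ / (1ξ₂) = 2.36 → ξ₁ = 2.36 ξ₂.
Substitute: (1·2.36 + 1) ξ₂ = 96.72 → ξ₂ = 28.78 mol/min, ξ₁ = 67.93 mol/min.
Outlet amounts (n = n₀ + Σ ν·ξ):
  R: 145 − 1(67.93) − 1(28.78) = 48.28
  M: 249 − 3(67.93) − 1(28.78) = 16.42
  U: 0 + 1(67.93) = 67.93
  Q: 0 + 1(28.78) = 28.78

ξ₁ = 67.9 mol/min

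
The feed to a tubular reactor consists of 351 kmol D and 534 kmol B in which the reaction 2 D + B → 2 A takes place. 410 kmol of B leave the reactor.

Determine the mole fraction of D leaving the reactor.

For B: n = n₀ − 1ξ → 410 = 534 − 1ξ, giving ξ = 124 kmol.
Outlet amounts (n = n₀ + ν ξ):
  D: 351 − 2(124) = 103
  B: 534 − 1(124) = 410
  A: 0 + 2(124) = 248
Total out = 761 kmol; y_D = 103 / 761 = 0.1353.

0.135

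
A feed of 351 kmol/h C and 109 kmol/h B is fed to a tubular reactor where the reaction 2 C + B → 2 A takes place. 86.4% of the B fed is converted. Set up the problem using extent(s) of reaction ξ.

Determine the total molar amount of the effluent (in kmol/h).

B reacted = 0.864 × 109 = 94.18 kmol/h; ν_B = −1, so ξ = 94.18/1 = 94.18 kmol/h.
Outlet amounts (n = n₀ + ν ξ):
  C: 351 − 2(94.18) = 162.6
  B: 109 − 1(94.18) = 14.82
  A: 0 + 2(94.18) = 188.4
Total out = 162.6 + 14.82 + 188.4 = 365.8 kmol/h.

366 kmol/h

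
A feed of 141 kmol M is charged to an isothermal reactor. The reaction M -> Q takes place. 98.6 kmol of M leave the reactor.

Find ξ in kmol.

For M: n = n₀ − 1ξ → 98.6 = 141 − 1ξ, giving ξ = 42.4 kmol.
Outlet amounts (n = n₀ + ν ξ):
  M: 141 − 1(42.4) = 98.6
  Q: 0 + 1(42.4) = 42.4

ξ = 42.4 kmol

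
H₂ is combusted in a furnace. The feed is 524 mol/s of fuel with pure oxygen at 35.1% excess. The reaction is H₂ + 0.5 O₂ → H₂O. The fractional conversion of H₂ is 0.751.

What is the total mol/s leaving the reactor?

681 mol/s

Stoichiometric O₂ = 0.5 × 524 = 262 mol/s; O₂ fed = 262 × 1.351 = 354 mol/s.
Fuel reacted = 0.751 × 524 → ξ = 393.5 mol/s.
Outlet (n = n₀ + ν ξ):
  H₂: 524 − 1(393.5) = 130.5
  O₂: 354 − 0.5(393.5) = 157.2
  H₂O: 0 + 1(393.5) = 393.5
Total out = 130.5 + 157.2 + 393.5 = 681.2 mol/s.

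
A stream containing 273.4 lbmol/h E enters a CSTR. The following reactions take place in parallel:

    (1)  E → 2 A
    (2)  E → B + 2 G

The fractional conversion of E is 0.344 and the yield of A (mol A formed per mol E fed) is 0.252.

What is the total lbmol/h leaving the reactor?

Yield of A: 2ξ₁ / 273.4 = 0.252 → ξ₁ = 34.45 lbmol/h.
Conversion of E: 1ξ₁ + 1ξ₂ = 0.344 × 273.4 = 94.05 → ξ₂ = 59.6 lbmol/h.
Outlet amounts (n = n₀ + Σ ν·ξ):
  E: 273.4 − 1(34.45) − 1(59.6) = 179.4
  A: 0 + 2(34.45) = 68.9
  B: 0 + 1(59.6) = 59.6
  G: 0 + 2(59.6) = 119.2
Total out = 179.4 + 68.9 + 59.6 + 119.2 = 427.1 lbmol/h.

427 lbmol/h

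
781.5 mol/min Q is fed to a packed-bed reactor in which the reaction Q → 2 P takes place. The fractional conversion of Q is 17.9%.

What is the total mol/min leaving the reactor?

Q reacted = 0.179 × 781.5 = 139.9 mol/min; ν_Q = −1, so ξ = 139.9/1 = 139.9 mol/min.
Outlet amounts (n = n₀ + ν ξ):
  Q: 781.5 − 1(139.9) = 641.6
  P: 0 + 2(139.9) = 279.8
Total out = 641.6 + 279.8 = 921.4 mol/min.

921 mol/min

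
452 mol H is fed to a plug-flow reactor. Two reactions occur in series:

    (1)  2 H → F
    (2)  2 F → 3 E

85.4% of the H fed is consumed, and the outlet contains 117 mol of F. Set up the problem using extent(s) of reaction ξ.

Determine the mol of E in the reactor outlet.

114 mol

Conversion of H: H consumed = 2ξ₁ = 0.854 × 452 → ξ₁ = 193 mol.
F balance: n_F = 0 + 1ξ₁ − 2ξ₂ = 117 → ξ₂ = (1·193 − 117)/2 = 38 mol.
Outlet amounts (n = n₀ + Σ ν·ξ):
  H: 452 − 2(193) = 65.99
  F: 0 + 1(193) − 2(38) = 117
  E: 0 + 3(38) = 114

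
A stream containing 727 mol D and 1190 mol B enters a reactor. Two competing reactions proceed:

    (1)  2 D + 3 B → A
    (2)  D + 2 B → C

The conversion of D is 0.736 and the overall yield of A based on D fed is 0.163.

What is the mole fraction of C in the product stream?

0.352

Yield of A: 1ξ₁ / 727 = 0.163 → ξ₁ = 118.5 mol.
Conversion of D: 2ξ₁ + 1ξ₂ = 0.736 × 727 = 535.1 → ξ₂ = 298.1 mol.
Outlet amounts (n = n₀ + Σ ν·ξ):
  D: 727 − 2(118.5) − 1(298.1) = 191.9
  B: 1190 − 3(118.5) − 2(298.1) = 238.4
  A: 0 + 1(118.5) = 118.5
  C: 0 + 1(298.1) = 298.1
Total out = 846.9 mol; y_C = 298.1 / 846.9 = 0.352.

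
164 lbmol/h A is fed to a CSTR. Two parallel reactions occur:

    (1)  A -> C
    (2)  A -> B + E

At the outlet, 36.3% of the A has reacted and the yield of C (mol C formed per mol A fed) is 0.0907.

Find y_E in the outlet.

0.214

Yield of C: 1ξ₁ / 164 = 0.0907 → ξ₁ = 14.87 lbmol/h.
Conversion of A: 1ξ₁ + 1ξ₂ = 0.363 × 164 = 59.53 → ξ₂ = 44.66 lbmol/h.
Outlet amounts (n = n₀ + Σ ν·ξ):
  A: 164 − 1(14.87) − 1(44.66) = 104.5
  C: 0 + 1(14.87) = 14.87
  B: 0 + 1(44.66) = 44.66
  E: 0 + 1(44.66) = 44.66
Total out = 208.7 lbmol/h; y_E = 44.66 / 208.7 = 0.214.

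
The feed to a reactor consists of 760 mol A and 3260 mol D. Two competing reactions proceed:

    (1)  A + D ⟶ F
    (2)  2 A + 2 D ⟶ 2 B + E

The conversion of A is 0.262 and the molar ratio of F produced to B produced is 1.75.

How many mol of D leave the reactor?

Conversion of A: A consumed = 0.262 × 760 = 199.1 mol = 1ξ₁ + 2ξ₂.
Selectivity: 1ξ₁ / (2ξ₂) = 1.75 → ξ₁ = 3.5 ξ₂.
Substitute: (1·3.5 + 2) ξ₂ = 199.1 → ξ₂ = 36.2 mol, ξ₁ = 126.7 mol.
Outlet amounts (n = n₀ + Σ ν·ξ):
  A: 760 − 1(126.7) − 2(36.2) = 560.9
  D: 3260 − 1(126.7) − 2(36.2) = 3061
  F: 0 + 1(126.7) = 126.7
  B: 0 + 2(36.2) = 72.41
  E: 0 + 1(36.2) = 36.2

3060 mol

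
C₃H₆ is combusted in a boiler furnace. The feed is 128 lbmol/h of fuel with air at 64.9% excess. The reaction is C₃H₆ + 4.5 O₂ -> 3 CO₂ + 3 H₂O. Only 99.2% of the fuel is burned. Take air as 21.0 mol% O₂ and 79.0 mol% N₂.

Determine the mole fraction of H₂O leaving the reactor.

0.0808

Stoichiometric O₂ = 4.5 × 128 = 576 lbmol/h; O₂ fed = 576 × 1.649 = 949.8 lbmol/h.
N₂ fed = 949.8 × 79/21 = 3573 lbmol/h.
Fuel reacted = 0.992 × 128 → ξ = 127 lbmol/h.
Outlet (n = n₀ + ν ξ):
  C₃H₆: 128 − 1(127) = 1.024
  O₂: 949.8 − 4.5(127) = 378.4
  N₂: 3573 (inert)
  CO₂: 0 + 3(127) = 380.9
  H₂O: 0 + 3(127) = 380.9
Total out = 4714 lbmol/h; y_H₂O = 380.9 / 4714 = 0.0808.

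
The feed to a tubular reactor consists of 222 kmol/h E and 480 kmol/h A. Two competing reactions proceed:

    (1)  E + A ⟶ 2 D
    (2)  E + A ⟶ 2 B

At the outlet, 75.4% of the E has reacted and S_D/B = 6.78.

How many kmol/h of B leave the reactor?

43 kmol/h

Conversion of E: E consumed = 0.754 × 222 = 167.4 kmol/h = 1ξ₁ + 1ξ₂.
Selectivity: 2ξ₁ / (2ξ₂) = 6.78 → ξ₁ = 6.78 ξ₂.
Substitute: (1·6.78 + 1) ξ₂ = 167.4 → ξ₂ = 21.52 kmol/h, ξ₁ = 145.9 kmol/h.
Outlet amounts (n = n₀ + Σ ν·ξ):
  E: 222 − 1(145.9) − 1(21.52) = 54.61
  A: 480 − 1(145.9) − 1(21.52) = 312.6
  D: 0 + 2(145.9) = 291.7
  B: 0 + 2(21.52) = 43.03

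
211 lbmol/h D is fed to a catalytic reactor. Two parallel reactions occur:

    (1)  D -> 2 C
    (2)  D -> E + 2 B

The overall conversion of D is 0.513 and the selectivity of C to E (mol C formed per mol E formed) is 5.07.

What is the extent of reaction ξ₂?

ξ₂ = 30.6 lbmol/h

Conversion of D: D consumed = 0.513 × 211 = 108.2 lbmol/h = 1ξ₁ + 1ξ₂.
Selectivity: 2ξ₁ / (1ξ₂) = 5.07 → ξ₁ = 2.535 ξ₂.
Substitute: (1·2.535 + 1) ξ₂ = 108.2 → ξ₂ = 30.62 lbmol/h, ξ₁ = 77.62 lbmol/h.
Outlet amounts (n = n₀ + Σ ν·ξ):
  D: 211 − 1(77.62) − 1(30.62) = 102.8
  C: 0 + 2(77.62) = 155.2
  E: 0 + 1(30.62) = 30.62
  B: 0 + 2(30.62) = 61.24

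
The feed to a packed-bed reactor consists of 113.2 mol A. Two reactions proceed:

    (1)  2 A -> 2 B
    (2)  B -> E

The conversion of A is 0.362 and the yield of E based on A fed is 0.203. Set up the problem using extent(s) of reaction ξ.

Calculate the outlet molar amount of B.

Conversion of A: A consumed = 2ξ₁ = 0.362 × 113.2 → ξ₁ = 20.49 mol.
Yield of E: 1ξ₂ / 113.2 = 0.203 → ξ₂ = 22.98 mol.
Outlet amounts (n = n₀ + Σ ν·ξ):
  A: 113.2 − 2(20.49) = 72.22
  B: 0 + 2(20.49) − 1(22.98) = 18
  E: 0 + 1(22.98) = 22.98

18 mol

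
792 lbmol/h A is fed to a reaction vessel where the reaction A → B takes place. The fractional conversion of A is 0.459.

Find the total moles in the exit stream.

792 lbmol/h

A reacted = 0.459 × 792 = 363.5 lbmol/h; ν_A = −1, so ξ = 363.5/1 = 363.5 lbmol/h.
Outlet amounts (n = n₀ + ν ξ):
  A: 792 − 1(363.5) = 428.5
  B: 0 + 1(363.5) = 363.5
Total out = 428.5 + 363.5 = 792 lbmol/h.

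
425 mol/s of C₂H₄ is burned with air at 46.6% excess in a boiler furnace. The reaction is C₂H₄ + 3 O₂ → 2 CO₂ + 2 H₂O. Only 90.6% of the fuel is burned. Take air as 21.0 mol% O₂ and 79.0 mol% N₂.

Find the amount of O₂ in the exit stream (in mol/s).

714 mol/s

Stoichiometric O₂ = 3 × 425 = 1275 mol/s; O₂ fed = 1275 × 1.466 = 1869 mol/s.
N₂ fed = 1869 × 79/21 = 7032 mol/s.
Fuel reacted = 0.906 × 425 → ξ = 385.1 mol/s.
Outlet (n = n₀ + ν ξ):
  C₂H₄: 425 − 1(385.1) = 39.95
  O₂: 1869 − 3(385.1) = 714
  N₂: 7032 (inert)
  CO₂: 0 + 2(385.1) = 770.1
  H₂O: 0 + 2(385.1) = 770.1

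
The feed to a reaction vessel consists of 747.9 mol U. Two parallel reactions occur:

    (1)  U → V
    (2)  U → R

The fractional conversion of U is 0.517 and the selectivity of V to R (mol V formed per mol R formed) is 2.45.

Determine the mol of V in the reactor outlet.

275 mol

Conversion of U: U consumed = 0.517 × 747.9 = 386.7 mol = 1ξ₁ + 1ξ₂.
Selectivity: 1ξ₁ / (1ξ₂) = 2.45 → ξ₁ = 2.45 ξ₂.
Substitute: (1·2.45 + 1) ξ₂ = 386.7 → ξ₂ = 112.1 mol, ξ₁ = 274.6 mol.
Outlet amounts (n = n₀ + Σ ν·ξ):
  U: 747.9 − 1(274.6) − 1(112.1) = 361.2
  V: 0 + 1(274.6) = 274.6
  R: 0 + 1(112.1) = 112.1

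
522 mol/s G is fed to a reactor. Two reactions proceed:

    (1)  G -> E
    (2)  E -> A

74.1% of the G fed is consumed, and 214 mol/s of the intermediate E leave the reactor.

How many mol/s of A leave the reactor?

173 mol/s

Conversion of G: G consumed = 1ξ₁ = 0.741 × 522 → ξ₁ = 386.8 mol/s.
E balance: n_E = 0 + 1ξ₁ − 1ξ₂ = 214 → ξ₂ = (1·386.8 − 214)/1 = 172.8 mol/s.
Outlet amounts (n = n₀ + Σ ν·ξ):
  G: 522 − 1(386.8) = 135.2
  E: 0 + 1(386.8) − 1(172.8) = 214
  A: 0 + 1(172.8) = 172.8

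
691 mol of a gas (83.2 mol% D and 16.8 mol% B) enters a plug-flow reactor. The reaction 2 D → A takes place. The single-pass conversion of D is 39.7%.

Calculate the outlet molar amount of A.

D reacted = 0.397 × 574.9 = 228.2 mol; ν_D = −2, so ξ = 228.2/2 = 114.1 mol.
Outlet amounts (n = n₀ + ν ξ):
  D: 574.9 − 2(114.1) = 346.7
  A: 0 + 1(114.1) = 114.1
  B: 116.1 (inert)

114 mol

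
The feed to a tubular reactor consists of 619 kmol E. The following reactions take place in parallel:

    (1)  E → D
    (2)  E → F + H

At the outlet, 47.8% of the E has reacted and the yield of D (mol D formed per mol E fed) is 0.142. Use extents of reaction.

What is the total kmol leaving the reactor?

Yield of D: 1ξ₁ / 619 = 0.142 → ξ₁ = 87.9 kmol.
Conversion of E: 1ξ₁ + 1ξ₂ = 0.478 × 619 = 295.9 → ξ₂ = 208 kmol.
Outlet amounts (n = n₀ + Σ ν·ξ):
  E: 619 − 1(87.9) − 1(208) = 323.1
  D: 0 + 1(87.9) = 87.9
  F: 0 + 1(208) = 208
  H: 0 + 1(208) = 208
Total out = 323.1 + 87.9 + 208 + 208 = 827 kmol.

827 kmol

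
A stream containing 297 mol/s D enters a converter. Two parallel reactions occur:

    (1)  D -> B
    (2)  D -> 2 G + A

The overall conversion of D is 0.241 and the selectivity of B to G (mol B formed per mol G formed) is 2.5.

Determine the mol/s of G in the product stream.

Conversion of D: D consumed = 0.241 × 297 = 71.58 mol/s = 1ξ₁ + 1ξ₂.
Selectivity: 1ξ₁ / (2ξ₂) = 2.5 → ξ₁ = 5 ξ₂.
Substitute: (1·5 + 1) ξ₂ = 71.58 → ξ₂ = 11.93 mol/s, ξ₁ = 59.65 mol/s.
Outlet amounts (n = n₀ + Σ ν·ξ):
  D: 297 − 1(59.65) − 1(11.93) = 225.4
  B: 0 + 1(59.65) = 59.65
  G: 0 + 2(11.93) = 23.86
  A: 0 + 1(11.93) = 11.93

23.9 mol/s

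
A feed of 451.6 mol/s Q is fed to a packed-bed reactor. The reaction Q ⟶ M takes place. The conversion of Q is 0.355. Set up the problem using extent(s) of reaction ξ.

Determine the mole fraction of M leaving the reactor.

Q reacted = 0.355 × 451.6 = 160.3 mol/s; ν_Q = −1, so ξ = 160.3/1 = 160.3 mol/s.
Outlet amounts (n = n₀ + ν ξ):
  Q: 451.6 − 1(160.3) = 291.3
  M: 0 + 1(160.3) = 160.3
Total out = 451.6 mol/s; y_M = 160.3 / 451.6 = 0.355.

0.355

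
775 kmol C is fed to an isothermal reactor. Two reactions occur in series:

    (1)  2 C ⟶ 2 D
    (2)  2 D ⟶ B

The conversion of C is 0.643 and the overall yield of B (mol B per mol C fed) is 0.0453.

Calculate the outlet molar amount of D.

428 kmol

Conversion of C: C consumed = 2ξ₁ = 0.643 × 775 → ξ₁ = 249.2 kmol.
Yield of B: 1ξ₂ / 775 = 0.0453 → ξ₂ = 35.11 kmol.
Outlet amounts (n = n₀ + Σ ν·ξ):
  C: 775 − 2(249.2) = 276.7
  D: 0 + 2(249.2) − 2(35.11) = 428.1
  B: 0 + 1(35.11) = 35.11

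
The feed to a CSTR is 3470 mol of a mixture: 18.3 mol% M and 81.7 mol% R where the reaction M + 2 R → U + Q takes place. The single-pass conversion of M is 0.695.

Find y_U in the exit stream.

0.146

M reacted = 0.695 × 635 = 441.3 mol; ν_M = −1, so ξ = 441.3/1 = 441.3 mol.
Outlet amounts (n = n₀ + ν ξ):
  M: 635 − 1(441.3) = 193.7
  R: 2835 − 2(441.3) = 1952
  U: 0 + 1(441.3) = 441.3
  Q: 0 + 1(441.3) = 441.3
Total out = 3029 mol; y_U = 441.3 / 3029 = 0.1457.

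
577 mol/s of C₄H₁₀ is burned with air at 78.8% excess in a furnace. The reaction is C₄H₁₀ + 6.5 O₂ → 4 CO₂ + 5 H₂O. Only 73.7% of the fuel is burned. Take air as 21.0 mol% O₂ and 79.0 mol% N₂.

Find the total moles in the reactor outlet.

33100 mol/s

Stoichiometric O₂ = 6.5 × 577 = 3750 mol/s; O₂ fed = 3750 × 1.788 = 6706 mol/s.
N₂ fed = 6706 × 79/21 = 25230 mol/s.
Fuel reacted = 0.737 × 577 → ξ = 425.2 mol/s.
Outlet (n = n₀ + ν ξ):
  C₄H₁₀: 577 − 1(425.2) = 151.8
  O₂: 6706 − 6.5(425.2) = 3942
  N₂: 25230 (inert)
  CO₂: 0 + 4(425.2) = 1701
  H₂O: 0 + 5(425.2) = 2126
Total out = 151.8 + 3942 + 25230 + 1701 + 2126 = 33150 mol/s.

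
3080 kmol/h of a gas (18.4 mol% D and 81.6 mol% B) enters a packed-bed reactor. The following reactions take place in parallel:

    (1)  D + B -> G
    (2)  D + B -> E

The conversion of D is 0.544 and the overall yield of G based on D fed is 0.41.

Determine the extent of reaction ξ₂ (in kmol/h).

Yield of G: 1ξ₁ / 566.7 = 0.41 → ξ₁ = 232.4 kmol/h.
Conversion of D: 1ξ₁ + 1ξ₂ = 0.544 × 566.7 = 308.3 → ξ₂ = 75.94 kmol/h.
Outlet amounts (n = n₀ + Σ ν·ξ):
  D: 566.7 − 1(232.4) − 1(75.94) = 258.4
  B: 2513 − 1(232.4) − 1(75.94) = 2205
  G: 0 + 1(232.4) = 232.4
  E: 0 + 1(75.94) = 75.94

ξ₂ = 75.9 kmol/h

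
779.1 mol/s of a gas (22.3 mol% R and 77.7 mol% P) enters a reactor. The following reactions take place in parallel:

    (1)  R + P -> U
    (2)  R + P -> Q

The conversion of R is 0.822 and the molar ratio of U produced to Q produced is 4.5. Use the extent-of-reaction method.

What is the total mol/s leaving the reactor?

Conversion of R: R consumed = 0.822 × 173.7 = 142.8 mol/s = 1ξ₁ + 1ξ₂.
Selectivity: 1ξ₁ / (1ξ₂) = 4.5 → ξ₁ = 4.5 ξ₂.
Substitute: (1·4.5 + 1) ξ₂ = 142.8 → ξ₂ = 25.97 mol/s, ξ₁ = 116.8 mol/s.
Outlet amounts (n = n₀ + Σ ν·ξ):
  R: 173.7 − 1(116.8) − 1(25.97) = 30.93
  P: 605.4 − 1(116.8) − 1(25.97) = 462.5
  U: 0 + 1(116.8) = 116.8
  Q: 0 + 1(25.97) = 25.97
Total out = 30.93 + 462.5 + 116.8 + 25.97 = 636.3 mol/s.

636 mol/s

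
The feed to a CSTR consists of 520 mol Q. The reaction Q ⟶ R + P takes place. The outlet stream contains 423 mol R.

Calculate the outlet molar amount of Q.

For R: n = n₀ + 1ξ → 423 = 0 + 1ξ, giving ξ = 423 mol.
Outlet amounts (n = n₀ + ν ξ):
  Q: 520 − 1(423) = 97
  R: 0 + 1(423) = 423
  P: 0 + 1(423) = 423

97 mol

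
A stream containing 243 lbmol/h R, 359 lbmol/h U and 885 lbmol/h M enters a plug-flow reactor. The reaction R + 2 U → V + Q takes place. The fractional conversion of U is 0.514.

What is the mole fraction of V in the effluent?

0.0662

U reacted = 0.514 × 359 = 184.5 lbmol/h; ν_U = −2, so ξ = 184.5/2 = 92.26 lbmol/h.
Outlet amounts (n = n₀ + ν ξ):
  R: 243 − 1(92.26) = 150.7
  U: 359 − 2(92.26) = 174.5
  V: 0 + 1(92.26) = 92.26
  Q: 0 + 1(92.26) = 92.26
  M: 885 (inert)
Total out = 1395 lbmol/h; y_V = 92.26 / 1395 = 0.06615.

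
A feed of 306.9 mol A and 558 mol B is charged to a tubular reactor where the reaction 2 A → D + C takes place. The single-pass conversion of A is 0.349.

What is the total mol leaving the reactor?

A reacted = 0.349 × 306.9 = 107.1 mol; ν_A = −2, so ξ = 107.1/2 = 53.55 mol.
Outlet amounts (n = n₀ + ν ξ):
  A: 306.9 − 2(53.55) = 199.8
  D: 0 + 1(53.55) = 53.55
  C: 0 + 1(53.55) = 53.55
  B: 558 (inert)
Total out = 199.8 + 53.55 + 53.55 + 558 = 864.9 mol.

865 mol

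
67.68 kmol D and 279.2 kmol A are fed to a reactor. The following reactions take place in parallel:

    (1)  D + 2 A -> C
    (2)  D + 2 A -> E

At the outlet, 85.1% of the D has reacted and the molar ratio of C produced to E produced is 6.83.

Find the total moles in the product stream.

232 kmol

Conversion of D: D consumed = 0.851 × 67.68 = 57.6 kmol = 1ξ₁ + 1ξ₂.
Selectivity: 1ξ₁ / (1ξ₂) = 6.83 → ξ₁ = 6.83 ξ₂.
Substitute: (1·6.83 + 1) ξ₂ = 57.6 → ξ₂ = 7.356 kmol, ξ₁ = 50.24 kmol.
Outlet amounts (n = n₀ + Σ ν·ξ):
  D: 67.68 − 1(50.24) − 1(7.356) = 10.08
  A: 279.2 − 2(50.24) − 2(7.356) = 164
  C: 0 + 1(50.24) = 50.24
  E: 0 + 1(7.356) = 7.356
Total out = 10.08 + 164 + 50.24 + 7.356 = 231.7 kmol.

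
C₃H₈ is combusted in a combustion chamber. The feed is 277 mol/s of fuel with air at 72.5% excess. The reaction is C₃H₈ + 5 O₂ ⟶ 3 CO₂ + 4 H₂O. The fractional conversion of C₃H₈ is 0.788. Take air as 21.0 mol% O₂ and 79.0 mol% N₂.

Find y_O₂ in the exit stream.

Stoichiometric O₂ = 5 × 277 = 1385 mol/s; O₂ fed = 1385 × 1.725 = 2389 mol/s.
N₂ fed = 2389 × 79/21 = 8988 mol/s.
Fuel reacted = 0.788 × 277 → ξ = 218.3 mol/s.
Outlet (n = n₀ + ν ξ):
  C₃H₈: 277 − 1(218.3) = 58.72
  O₂: 2389 − 5(218.3) = 1298
  N₂: 8988 (inert)
  CO₂: 0 + 3(218.3) = 654.8
  H₂O: 0 + 4(218.3) = 873.1
Total out = 11870 mol/s; y_O₂ = 1298 / 11870 = 0.1093.

0.109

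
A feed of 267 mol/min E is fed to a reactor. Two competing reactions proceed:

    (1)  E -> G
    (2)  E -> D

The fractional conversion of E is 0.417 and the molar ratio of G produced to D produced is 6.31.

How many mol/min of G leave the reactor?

96.1 mol/min

Conversion of E: E consumed = 0.417 × 267 = 111.3 mol/min = 1ξ₁ + 1ξ₂.
Selectivity: 1ξ₁ / (1ξ₂) = 6.31 → ξ₁ = 6.31 ξ₂.
Substitute: (1·6.31 + 1) ξ₂ = 111.3 → ξ₂ = 15.23 mol/min, ξ₁ = 96.11 mol/min.
Outlet amounts (n = n₀ + Σ ν·ξ):
  E: 267 − 1(96.11) − 1(15.23) = 155.7
  G: 0 + 1(96.11) = 96.11
  D: 0 + 1(15.23) = 15.23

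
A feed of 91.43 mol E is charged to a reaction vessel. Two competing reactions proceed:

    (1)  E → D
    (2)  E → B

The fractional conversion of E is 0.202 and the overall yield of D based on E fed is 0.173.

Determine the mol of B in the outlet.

Yield of D: 1ξ₁ / 91.43 = 0.173 → ξ₁ = 15.82 mol.
Conversion of E: 1ξ₁ + 1ξ₂ = 0.202 × 91.43 = 18.47 → ξ₂ = 2.651 mol.
Outlet amounts (n = n₀ + Σ ν·ξ):
  E: 91.43 − 1(15.82) − 1(2.651) = 72.96
  D: 0 + 1(15.82) = 15.82
  B: 0 + 1(2.651) = 2.651

2.65 mol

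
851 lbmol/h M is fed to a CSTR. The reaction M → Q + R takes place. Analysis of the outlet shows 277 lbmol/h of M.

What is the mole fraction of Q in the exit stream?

0.403

For M: n = n₀ − 1ξ → 277 = 851 − 1ξ, giving ξ = 574 lbmol/h.
Outlet amounts (n = n₀ + ν ξ):
  M: 851 − 1(574) = 277
  Q: 0 + 1(574) = 574
  R: 0 + 1(574) = 574
Total out = 1425 lbmol/h; y_Q = 574 / 1425 = 0.4028.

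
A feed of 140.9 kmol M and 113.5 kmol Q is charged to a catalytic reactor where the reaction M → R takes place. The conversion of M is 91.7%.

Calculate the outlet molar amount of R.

M reacted = 0.917 × 140.9 = 129.2 kmol; ν_M = −1, so ξ = 129.2/1 = 129.2 kmol.
Outlet amounts (n = n₀ + ν ξ):
  M: 140.9 − 1(129.2) = 11.69
  R: 0 + 1(129.2) = 129.2
  Q: 113.5 (inert)

129 kmol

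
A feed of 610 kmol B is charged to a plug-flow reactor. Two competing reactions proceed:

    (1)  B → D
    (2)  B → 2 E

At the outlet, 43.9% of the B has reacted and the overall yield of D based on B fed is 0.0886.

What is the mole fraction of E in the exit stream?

Yield of D: 1ξ₁ / 610 = 0.0886 → ξ₁ = 54.05 kmol.
Conversion of B: 1ξ₁ + 1ξ₂ = 0.439 × 610 = 267.8 → ξ₂ = 213.7 kmol.
Outlet amounts (n = n₀ + Σ ν·ξ):
  B: 610 − 1(54.05) − 1(213.7) = 342.2
  D: 0 + 1(54.05) = 54.05
  E: 0 + 2(213.7) = 427.5
Total out = 823.7 kmol; y_E = 427.5 / 823.7 = 0.519.

0.519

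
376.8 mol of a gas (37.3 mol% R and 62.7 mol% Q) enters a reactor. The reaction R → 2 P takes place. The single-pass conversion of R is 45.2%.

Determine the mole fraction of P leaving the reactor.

R reacted = 0.452 × 140.5 = 63.53 mol; ν_R = −1, so ξ = 63.53/1 = 63.53 mol.
Outlet amounts (n = n₀ + ν ξ):
  R: 140.5 − 1(63.53) = 77.02
  P: 0 + 2(63.53) = 127.1
  Q: 236.3 (inert)
Total out = 440.3 mol; y_P = 127.1 / 440.3 = 0.2885.

0.289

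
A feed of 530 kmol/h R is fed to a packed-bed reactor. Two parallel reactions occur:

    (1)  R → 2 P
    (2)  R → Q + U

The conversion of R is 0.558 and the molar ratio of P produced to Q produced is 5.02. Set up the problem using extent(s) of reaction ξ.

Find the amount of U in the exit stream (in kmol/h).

84.3 kmol/h

Conversion of R: R consumed = 0.558 × 530 = 295.7 kmol/h = 1ξ₁ + 1ξ₂.
Selectivity: 2ξ₁ / (1ξ₂) = 5.02 → ξ₁ = 2.51 ξ₂.
Substitute: (1·2.51 + 1) ξ₂ = 295.7 → ξ₂ = 84.26 kmol/h, ξ₁ = 211.5 kmol/h.
Outlet amounts (n = n₀ + Σ ν·ξ):
  R: 530 − 1(211.5) − 1(84.26) = 234.3
  P: 0 + 2(211.5) = 423
  Q: 0 + 1(84.26) = 84.26
  U: 0 + 1(84.26) = 84.26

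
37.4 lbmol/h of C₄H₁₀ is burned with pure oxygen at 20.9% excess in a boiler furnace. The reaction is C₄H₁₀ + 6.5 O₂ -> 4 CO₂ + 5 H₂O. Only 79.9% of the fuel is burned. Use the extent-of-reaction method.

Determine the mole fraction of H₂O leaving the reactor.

Stoichiometric O₂ = 6.5 × 37.4 = 243.1 lbmol/h; O₂ fed = 243.1 × 1.209 = 293.9 lbmol/h.
Fuel reacted = 0.799 × 37.4 → ξ = 29.88 lbmol/h.
Outlet (n = n₀ + ν ξ):
  C₄H₁₀: 37.4 − 1(29.88) = 7.517
  O₂: 293.9 − 6.5(29.88) = 99.67
  CO₂: 0 + 4(29.88) = 119.5
  H₂O: 0 + 5(29.88) = 149.4
Total out = 376.1 lbmol/h; y_H₂O = 149.4 / 376.1 = 0.3972.

0.397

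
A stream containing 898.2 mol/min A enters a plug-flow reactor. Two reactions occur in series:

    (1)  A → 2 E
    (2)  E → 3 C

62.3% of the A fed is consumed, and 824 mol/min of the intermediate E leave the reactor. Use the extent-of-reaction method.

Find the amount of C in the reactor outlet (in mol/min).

Conversion of A: A consumed = 1ξ₁ = 0.623 × 898.2 → ξ₁ = 559.6 mol/min.
E balance: n_E = 0 + 2ξ₁ − 1ξ₂ = 824 → ξ₂ = (2·559.6 − 824)/1 = 295.2 mol/min.
Outlet amounts (n = n₀ + Σ ν·ξ):
  A: 898.2 − 1(559.6) = 338.6
  E: 0 + 2(559.6) − 1(295.2) = 824
  C: 0 + 3(295.2) = 885.5

885 mol/min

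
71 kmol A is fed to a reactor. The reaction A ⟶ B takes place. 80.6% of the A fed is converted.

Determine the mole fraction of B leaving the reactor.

A reacted = 0.806 × 71 = 57.23 kmol; ν_A = −1, so ξ = 57.23/1 = 57.23 kmol.
Outlet amounts (n = n₀ + ν ξ):
  A: 71 − 1(57.23) = 13.77
  B: 0 + 1(57.23) = 57.23
Total out = 71 kmol; y_B = 57.23 / 71 = 0.806.

0.806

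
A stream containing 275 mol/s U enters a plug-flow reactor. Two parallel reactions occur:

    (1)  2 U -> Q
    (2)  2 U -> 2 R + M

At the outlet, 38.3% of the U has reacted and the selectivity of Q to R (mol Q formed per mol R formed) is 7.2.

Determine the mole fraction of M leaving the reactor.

Conversion of U: U consumed = 0.383 × 275 = 105.3 mol/s = 2ξ₁ + 2ξ₂.
Selectivity: 1ξ₁ / (2ξ₂) = 7.2 → ξ₁ = 14.4 ξ₂.
Substitute: (2·14.4 + 2) ξ₂ = 105.3 → ξ₂ = 3.42 mol/s, ξ₁ = 49.24 mol/s.
Outlet amounts (n = n₀ + Σ ν·ξ):
  U: 275 − 2(49.24) − 2(3.42) = 169.7
  Q: 0 + 1(49.24) = 49.24
  R: 0 + 2(3.42) = 6.839
  M: 0 + 1(3.42) = 3.42
Total out = 229.2 mol/s; y_M = 3.42 / 229.2 = 0.01492.

0.0149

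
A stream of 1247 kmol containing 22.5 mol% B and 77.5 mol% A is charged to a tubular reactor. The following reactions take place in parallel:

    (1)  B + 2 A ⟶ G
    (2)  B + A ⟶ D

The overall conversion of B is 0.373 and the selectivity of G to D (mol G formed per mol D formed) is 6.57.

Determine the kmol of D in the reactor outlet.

Conversion of B: B consumed = 0.373 × 280.6 = 104.7 kmol = 1ξ₁ + 1ξ₂.
Selectivity: 1ξ₁ / (1ξ₂) = 6.57 → ξ₁ = 6.57 ξ₂.
Substitute: (1·6.57 + 1) ξ₂ = 104.7 → ξ₂ = 13.82 kmol, ξ₁ = 90.83 kmol.
Outlet amounts (n = n₀ + Σ ν·ξ):
  B: 280.6 − 1(90.83) − 1(13.82) = 175.9
  A: 966.4 − 2(90.83) − 1(13.82) = 770.9
  G: 0 + 1(90.83) = 90.83
  D: 0 + 1(13.82) = 13.82

13.8 kmol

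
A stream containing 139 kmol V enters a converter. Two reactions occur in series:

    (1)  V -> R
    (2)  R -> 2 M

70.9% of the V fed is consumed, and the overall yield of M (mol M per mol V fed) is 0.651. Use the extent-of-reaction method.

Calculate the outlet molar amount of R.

53.3 kmol

Conversion of V: V consumed = 1ξ₁ = 0.709 × 139 → ξ₁ = 98.55 kmol.
Yield of M: 2ξ₂ / 139 = 0.651 → ξ₂ = 45.24 kmol.
Outlet amounts (n = n₀ + Σ ν·ξ):
  V: 139 − 1(98.55) = 40.45
  R: 0 + 1(98.55) − 1(45.24) = 53.31
  M: 0 + 2(45.24) = 90.49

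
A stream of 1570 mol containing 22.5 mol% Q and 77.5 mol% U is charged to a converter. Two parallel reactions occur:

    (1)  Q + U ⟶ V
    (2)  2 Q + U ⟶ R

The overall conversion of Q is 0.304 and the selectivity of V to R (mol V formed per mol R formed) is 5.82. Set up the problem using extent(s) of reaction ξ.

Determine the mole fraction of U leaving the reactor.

Conversion of Q: Q consumed = 0.304 × 353.2 = 107.4 mol = 1ξ₁ + 2ξ₂.
Selectivity: 1ξ₁ / (1ξ₂) = 5.82 → ξ₁ = 5.82 ξ₂.
Substitute: (1·5.82 + 2) ξ₂ = 107.4 → ξ₂ = 13.73 mol, ξ₁ = 79.92 mol.
Outlet amounts (n = n₀ + Σ ν·ξ):
  Q: 353.2 − 1(79.92) − 2(13.73) = 245.9
  U: 1217 − 1(79.92) − 1(13.73) = 1123
  V: 0 + 1(79.92) = 79.92
  R: 0 + 1(13.73) = 13.73
Total out = 1463 mol; y_U = 1123 / 1463 = 0.7679.

0.768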